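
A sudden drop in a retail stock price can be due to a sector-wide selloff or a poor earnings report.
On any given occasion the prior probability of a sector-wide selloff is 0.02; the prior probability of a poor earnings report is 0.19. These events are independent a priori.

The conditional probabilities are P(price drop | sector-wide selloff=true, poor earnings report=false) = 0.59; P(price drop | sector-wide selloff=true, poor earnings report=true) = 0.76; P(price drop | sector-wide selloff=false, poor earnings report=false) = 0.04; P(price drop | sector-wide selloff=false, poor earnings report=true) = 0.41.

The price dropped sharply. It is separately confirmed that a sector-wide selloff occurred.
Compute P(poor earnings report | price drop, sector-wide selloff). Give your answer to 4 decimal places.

P(poor earnings report | price drop, sector-wide selloff) ≈ 0.2320

Enumerate both values of poor earnings report and weight by the priors:
  P(price drop | sector-wide selloff) = 0.59*0.81 + 0.76*0.19
        = 0.477900 + 0.144400 = 0.622300
Configurations with poor earnings report contribute 0.144400, so
  P(poor earnings report | price drop, sector-wide selloff) = 0.144400 / 0.622300 ≈ 0.2320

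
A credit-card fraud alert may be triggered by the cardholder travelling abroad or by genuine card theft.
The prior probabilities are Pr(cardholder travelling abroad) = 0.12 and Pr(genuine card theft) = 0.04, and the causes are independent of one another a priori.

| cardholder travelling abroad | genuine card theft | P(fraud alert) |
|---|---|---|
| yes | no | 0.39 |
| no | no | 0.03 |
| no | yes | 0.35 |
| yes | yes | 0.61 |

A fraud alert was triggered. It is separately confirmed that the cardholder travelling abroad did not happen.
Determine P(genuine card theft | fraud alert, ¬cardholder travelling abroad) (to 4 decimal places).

Sum P(fraud alert|·) weighted by the priors over both values of genuine card theft:
  P(fraud alert | ¬cardholder travelling abroad) = 0.03×0.96 + 0.35×0.04
        = 0.028800 + 0.014000 = 0.042800
The terms with genuine card theft present sum to 0.014000, so
  P(genuine card theft | fraud alert, ¬cardholder travelling abroad) = 0.014000 / 0.042800 ≈ 0.3271

P(genuine card theft | fraud alert, ¬cardholder travelling abroad) ≈ 0.3271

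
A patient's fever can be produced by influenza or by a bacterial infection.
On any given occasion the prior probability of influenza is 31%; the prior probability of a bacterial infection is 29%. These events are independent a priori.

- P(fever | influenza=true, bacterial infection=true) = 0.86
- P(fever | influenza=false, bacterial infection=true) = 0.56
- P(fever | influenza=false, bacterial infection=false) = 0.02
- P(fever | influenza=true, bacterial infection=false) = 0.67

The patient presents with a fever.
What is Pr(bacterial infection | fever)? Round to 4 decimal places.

Pr(bacterial infection | fever) ≈ 0.5463

P(fever) = 0.02×0.69×0.71 + 0.56×0.69×0.29 + 0.67×0.31×0.71 + 0.86×0.31×0.29 = 0.009798 + 0.112056 + 0.147467 + 0.077314 = 0.346635
The bacterial infection-present share is 0.112056 + 0.077314 = 0.189370.
P(bacterial infection | fever) = 0.189370 / 0.346635 ≈ 0.5463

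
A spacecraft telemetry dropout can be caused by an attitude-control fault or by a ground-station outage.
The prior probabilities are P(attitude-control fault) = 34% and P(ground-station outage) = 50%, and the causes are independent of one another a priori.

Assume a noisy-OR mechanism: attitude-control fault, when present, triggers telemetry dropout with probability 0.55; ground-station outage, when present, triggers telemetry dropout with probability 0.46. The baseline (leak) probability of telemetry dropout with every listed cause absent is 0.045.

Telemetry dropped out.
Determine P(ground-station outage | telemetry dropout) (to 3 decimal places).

Under noisy-OR, P(telemetry dropout | causes) = 1 − (1−0.045)·∏(1−qᵢ) over the active causes.
P(telemetry dropout) = 0.045*0.66*0.5 + 0.4843*0.66*0.5 + 0.57025*0.34*0.5 + 0.767935*0.34*0.5 = 0.014850 + 0.159819 + 0.096943 + 0.130549 = 0.402161
Restricting to configurations with ground-station outage present: 0.159819 + 0.130549 = 0.290368.
Hence the posterior is 0.290368/0.402161 ≈ 0.722.

P(ground-station outage | telemetry dropout) ≈ 0.722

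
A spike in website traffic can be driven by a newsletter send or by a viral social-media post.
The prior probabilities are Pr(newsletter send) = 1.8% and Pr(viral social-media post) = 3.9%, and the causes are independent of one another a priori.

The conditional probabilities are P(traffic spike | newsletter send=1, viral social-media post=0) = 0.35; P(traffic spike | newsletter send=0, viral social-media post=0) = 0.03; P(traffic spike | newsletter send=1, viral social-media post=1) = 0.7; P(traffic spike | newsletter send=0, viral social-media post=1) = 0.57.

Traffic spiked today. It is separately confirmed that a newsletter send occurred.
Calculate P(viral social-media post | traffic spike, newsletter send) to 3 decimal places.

P(traffic spike | newsletter send) = 0.35×0.961 + 0.7×0.039 = 0.336350 + 0.027300 = 0.363650
Restricting to configurations with viral social-media post present: 0.7×0.039 = 0.027300.
Hence the posterior is 0.027300/0.363650 ≈ 0.075.

P(viral social-media post | traffic spike, newsletter send) ≈ 0.075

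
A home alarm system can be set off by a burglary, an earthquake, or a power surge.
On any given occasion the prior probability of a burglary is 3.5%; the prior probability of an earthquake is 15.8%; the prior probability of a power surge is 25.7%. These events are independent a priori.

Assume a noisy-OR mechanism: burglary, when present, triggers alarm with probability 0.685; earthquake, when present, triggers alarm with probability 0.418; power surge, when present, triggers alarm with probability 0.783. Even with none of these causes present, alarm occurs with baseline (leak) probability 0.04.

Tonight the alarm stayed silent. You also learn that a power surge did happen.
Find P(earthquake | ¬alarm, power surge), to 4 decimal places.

Under noisy-OR, P(alarm | causes) = 1 − (1−0.04)·∏(1−qᵢ) over the active causes.
P(¬alarm | power surge) = 0.20832·0.965·0.842 + 0.121242·0.965·0.158 + 0.065621·0.035·0.842 + 0.038191·0.035·0.158 = 0.169266 + 0.018486 + 0.001934 + 0.000211 = 0.189897
The earthquake-present share is 0.018486 + 0.000211 = 0.018697.
So P(earthquake | ¬alarm, power surge) = 0.018697/0.189897 ≈ 0.0985.

P(earthquake | ¬alarm, power surge) ≈ 0.0985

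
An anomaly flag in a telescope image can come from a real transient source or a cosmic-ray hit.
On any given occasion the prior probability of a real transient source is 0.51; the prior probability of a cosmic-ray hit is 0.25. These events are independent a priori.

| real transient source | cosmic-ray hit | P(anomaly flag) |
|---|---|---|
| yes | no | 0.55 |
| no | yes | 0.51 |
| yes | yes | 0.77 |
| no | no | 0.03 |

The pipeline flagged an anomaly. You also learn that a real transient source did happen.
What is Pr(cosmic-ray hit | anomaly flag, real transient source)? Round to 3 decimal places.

Weight on cosmic-ray hit=true, given the evidence: 0.77·0.25 = 0.192500
The normalizing constant is 0.55·0.75 + 0.77·0.25 = 0.605000
P(cosmic-ray hit | anomaly flag, real transient source) = 0.192500/0.605000 ≈ 0.318

Pr(cosmic-ray hit | anomaly flag, real transient source) ≈ 0.318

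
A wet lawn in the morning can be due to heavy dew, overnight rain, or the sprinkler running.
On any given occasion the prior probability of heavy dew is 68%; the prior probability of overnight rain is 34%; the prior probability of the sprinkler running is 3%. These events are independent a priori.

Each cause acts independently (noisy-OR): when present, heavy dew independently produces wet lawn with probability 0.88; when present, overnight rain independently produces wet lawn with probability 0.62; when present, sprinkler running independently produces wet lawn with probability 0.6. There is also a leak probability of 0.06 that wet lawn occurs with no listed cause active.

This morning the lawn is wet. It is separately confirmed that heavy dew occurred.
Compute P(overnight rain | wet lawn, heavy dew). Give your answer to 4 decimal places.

P(overnight rain | wet lawn, heavy dew) ≈ 0.3569

Under noisy-OR, P(wet lawn | causes) = 1 − (1−0.06)·∏(1−qᵢ) over the active causes.
By total probability over the 4 (overnight rain, sprinkler running) configurations:
  P(wet lawn | heavy dew) = 0.8872×0.66×0.97 + 0.95488×0.66×0.03 + 0.957136×0.34×0.97 + 0.982854×0.34×0.03
        = 0.567985 + 0.018907 + 0.315663 + 0.010025 = 0.912580
The terms with overnight rain present sum to 0.325688, so
  P(overnight rain | wet lawn, heavy dew) = 0.325688 / 0.912580 ≈ 0.3569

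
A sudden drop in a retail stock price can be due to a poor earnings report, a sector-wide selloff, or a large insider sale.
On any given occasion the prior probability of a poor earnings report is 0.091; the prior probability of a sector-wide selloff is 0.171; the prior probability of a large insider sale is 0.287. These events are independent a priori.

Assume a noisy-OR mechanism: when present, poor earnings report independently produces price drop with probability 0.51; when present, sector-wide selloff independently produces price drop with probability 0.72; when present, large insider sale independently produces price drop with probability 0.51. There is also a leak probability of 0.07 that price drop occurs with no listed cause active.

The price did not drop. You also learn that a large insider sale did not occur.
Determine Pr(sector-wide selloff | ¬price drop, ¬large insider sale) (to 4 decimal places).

Pr(sector-wide selloff | ¬price drop, ¬large insider sale) ≈ 0.0546

Under noisy-OR, P(price drop | causes) = 1 − (1−0.07)·∏(1−qᵢ) over the active causes.
P(¬price drop | ¬large insider sale) = 0.93·0.909·0.829 + 0.2604·0.909·0.171 + 0.4557·0.091·0.829 + 0.127596·0.091·0.171 = 0.700812 + 0.040476 + 0.034378 + 0.001986 = 0.777652
Of this, 0.042462 comes from 0.040476 + 0.001986 (the sector-wide selloff=true cases).
So P(sector-wide selloff | ¬price drop, ¬large insider sale) = 0.042462/0.777652 ≈ 0.0546.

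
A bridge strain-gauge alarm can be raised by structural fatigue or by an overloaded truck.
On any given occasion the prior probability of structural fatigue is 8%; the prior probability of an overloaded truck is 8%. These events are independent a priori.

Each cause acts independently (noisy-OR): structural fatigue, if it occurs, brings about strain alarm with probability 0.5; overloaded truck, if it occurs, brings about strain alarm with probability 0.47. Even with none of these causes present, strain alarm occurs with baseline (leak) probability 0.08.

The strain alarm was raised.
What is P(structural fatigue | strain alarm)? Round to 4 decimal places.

P(structural fatigue | strain alarm) ≈ 0.2972

Under noisy-OR, P(strain alarm | causes) = 1 − (1−0.08)·∏(1−qᵢ) over the active causes.
For the numerator, keep only structural fatigue=true terms: 0.039744 + 0.004840 = 0.044584
Normalizer over all consistent configurations: 0.08*0.92*0.92 + 0.5124*0.92*0.08 + 0.54*0.08*0.92 + 0.7562*0.08*0.08 = 0.150009
P(structural fatigue | strain alarm) = 0.044584/0.150009 ≈ 0.2972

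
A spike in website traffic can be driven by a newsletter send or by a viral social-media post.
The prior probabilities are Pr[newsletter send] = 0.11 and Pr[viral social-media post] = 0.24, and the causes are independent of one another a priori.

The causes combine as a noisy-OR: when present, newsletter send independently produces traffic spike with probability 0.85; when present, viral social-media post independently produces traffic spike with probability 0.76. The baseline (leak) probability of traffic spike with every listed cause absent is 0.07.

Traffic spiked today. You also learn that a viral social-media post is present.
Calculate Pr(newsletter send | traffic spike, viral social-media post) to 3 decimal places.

Pr(newsletter send | traffic spike, viral social-media post) ≈ 0.133

Under noisy-OR, P(traffic spike | causes) = 1 − (1−0.07)·∏(1−qᵢ) over the active causes.
Weight on newsletter send=true, given the evidence: 0.96652·0.11 = 0.106317
The normalizing constant is 0.7768·0.89 + 0.96652·0.11 = 0.797669
P(newsletter send | traffic spike, viral social-media post) = 0.106317/0.797669 ≈ 0.133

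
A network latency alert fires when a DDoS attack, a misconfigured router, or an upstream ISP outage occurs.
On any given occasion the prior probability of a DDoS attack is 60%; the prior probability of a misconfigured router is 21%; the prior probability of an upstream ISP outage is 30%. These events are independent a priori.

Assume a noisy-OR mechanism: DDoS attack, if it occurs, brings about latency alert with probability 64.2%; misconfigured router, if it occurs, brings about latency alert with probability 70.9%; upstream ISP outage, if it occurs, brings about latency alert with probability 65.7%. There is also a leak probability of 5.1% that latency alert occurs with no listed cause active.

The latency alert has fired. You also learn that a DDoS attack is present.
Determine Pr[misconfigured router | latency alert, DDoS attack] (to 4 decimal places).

Under noisy-OR, P(latency alert | causes) = 1 − (1−0.051)·∏(1−qᵢ) over the active causes.
By total probability over the 4 (misconfigured router, upstream ISP outage) configurations:
  P(latency alert | DDoS attack) = 0.660258·0.79·0.7 + 0.883468·0.79·0.3 + 0.901135·0.21·0.7 + 0.966089·0.21·0.3
        = 0.365123 + 0.209382 + 0.132467 + 0.060864 = 0.767836
Keeping only the misconfigured router-present terms gives 0.193331, so
  P(misconfigured router | latency alert, DDoS attack) = 0.193331 / 0.767836 ≈ 0.2518

Pr[misconfigured router | latency alert, DDoS attack] ≈ 0.2518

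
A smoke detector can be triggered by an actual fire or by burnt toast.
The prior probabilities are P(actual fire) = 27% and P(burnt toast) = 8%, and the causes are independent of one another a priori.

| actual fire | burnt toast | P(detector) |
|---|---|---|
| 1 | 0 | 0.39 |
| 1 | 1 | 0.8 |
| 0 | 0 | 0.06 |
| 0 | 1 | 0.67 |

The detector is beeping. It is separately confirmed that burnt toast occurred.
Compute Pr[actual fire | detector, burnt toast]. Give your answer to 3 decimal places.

Enumerate both values of actual fire and weight by the priors:
  P(detector | burnt toast) = 0.67×0.73 + 0.8×0.27
        = 0.489100 + 0.216000 = 0.705100
Configurations with actual fire contribute 0.216000, so
  P(actual fire | detector, burnt toast) = 0.216000 / 0.705100 ≈ 0.306

Pr[actual fire | detector, burnt toast] ≈ 0.306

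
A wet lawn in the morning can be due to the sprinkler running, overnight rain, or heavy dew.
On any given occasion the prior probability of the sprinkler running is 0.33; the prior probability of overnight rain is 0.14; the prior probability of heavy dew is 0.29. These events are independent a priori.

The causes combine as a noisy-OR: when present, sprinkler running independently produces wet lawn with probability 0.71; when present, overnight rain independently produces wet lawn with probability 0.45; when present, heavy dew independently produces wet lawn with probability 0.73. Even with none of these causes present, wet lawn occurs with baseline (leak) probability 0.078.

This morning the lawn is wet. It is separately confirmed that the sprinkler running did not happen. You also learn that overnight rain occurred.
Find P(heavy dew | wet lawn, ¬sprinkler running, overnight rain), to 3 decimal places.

Under noisy-OR, P(wet lawn | causes) = 1 − (1−0.078)·∏(1−qᵢ) over the active causes.
P(wet lawn | ¬sprinkler running, overnight rain) = 0.4929·0.71 + 0.863083·0.29 = 0.349959 + 0.250294 = 0.600253
Of this, 0.250294 comes from 0.863083·0.29 (the heavy dew=true cases).
Hence the posterior is 0.250294/0.600253 ≈ 0.417.

P(heavy dew | wet lawn, ¬sprinkler running, overnight rain) ≈ 0.417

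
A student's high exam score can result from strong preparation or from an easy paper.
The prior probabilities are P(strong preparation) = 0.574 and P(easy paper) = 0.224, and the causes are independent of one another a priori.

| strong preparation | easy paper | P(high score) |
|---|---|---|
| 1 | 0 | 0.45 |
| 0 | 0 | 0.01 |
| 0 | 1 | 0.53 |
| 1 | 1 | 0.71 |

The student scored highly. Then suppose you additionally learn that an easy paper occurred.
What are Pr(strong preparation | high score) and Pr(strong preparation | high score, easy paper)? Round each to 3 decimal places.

Pr(strong preparation | high score) ≈ 0.844; Pr(strong preparation | high score, easy paper) ≈ 0.643

P(high score) = 0.01*0.426*0.776 + 0.53*0.426*0.224 + 0.45*0.574*0.776 + 0.71*0.574*0.224 = 0.003306 + 0.050575 + 0.200441 + 0.091289 = 0.345611
Of this, 0.291730 comes from 0.200441 + 0.091289 (the strong preparation=true cases).
P(strong preparation | high score) = 0.291730 / 0.345611 ≈ 0.844

Now condition on the additional information:
P(high score | easy paper) = 0.53×0.426 + 0.71×0.574 = 0.225780 + 0.407540 = 0.633320
Restricting to configurations with strong preparation present: 0.71×0.574 = 0.407540.
So P(strong preparation | high score, easy paper) = 0.407540/0.633320 ≈ 0.643.
The drop from 0.844 to 0.643 is the explaining-away (discounting) effect.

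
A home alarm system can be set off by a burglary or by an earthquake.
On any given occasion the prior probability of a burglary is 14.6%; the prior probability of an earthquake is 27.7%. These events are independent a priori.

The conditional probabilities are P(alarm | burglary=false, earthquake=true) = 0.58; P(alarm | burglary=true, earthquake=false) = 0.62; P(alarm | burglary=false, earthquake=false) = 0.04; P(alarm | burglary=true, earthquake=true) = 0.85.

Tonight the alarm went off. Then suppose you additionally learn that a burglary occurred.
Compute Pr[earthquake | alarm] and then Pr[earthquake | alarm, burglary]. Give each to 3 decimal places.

Weight on earthquake=true, given the evidence: 0.137204 + 0.034376 = 0.171580
Denominator P(alarm): 0.04·0.854·0.723 + 0.58·0.854·0.277 + 0.62·0.146·0.723 + 0.85·0.146·0.277 = 0.261724
Posterior = 0.171580 / 0.261724 ≈ 0.656

Now condition on the additional information:
Weight on earthquake=true, given the evidence: 0.85*0.277 = 0.235450
Denominator P(alarm | burglary): 0.62*0.723 + 0.85*0.277 = 0.683710
P(earthquake | alarm, burglary) = 0.235450/0.683710 ≈ 0.344

Pr[earthquake | alarm] ≈ 0.656; Pr[earthquake | alarm, burglary] ≈ 0.344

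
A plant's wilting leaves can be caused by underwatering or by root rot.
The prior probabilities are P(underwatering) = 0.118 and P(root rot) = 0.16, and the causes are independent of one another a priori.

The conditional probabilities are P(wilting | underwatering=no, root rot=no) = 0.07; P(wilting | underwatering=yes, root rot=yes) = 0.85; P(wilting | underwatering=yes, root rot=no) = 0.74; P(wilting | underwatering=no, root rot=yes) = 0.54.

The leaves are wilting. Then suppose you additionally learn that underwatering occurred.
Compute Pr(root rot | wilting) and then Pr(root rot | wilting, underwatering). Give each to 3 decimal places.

By total probability over the 4 (underwatering, root rot) configurations:
  P(wilting) = 0.07*0.882*0.84 + 0.54*0.882*0.16 + 0.74*0.118*0.84 + 0.85*0.118*0.16
        = 0.051862 + 0.076205 + 0.073349 + 0.016048 = 0.217464
The terms with root rot present sum to 0.092253, so
  P(root rot | wilting) = 0.092253 / 0.217464 ≈ 0.424

With the extra evidence:
P(wilting | underwatering) = 0.74·0.84 + 0.85·0.16 = 0.621600 + 0.136000 = 0.757600
Of this, 0.136000 comes from 0.85·0.16 (the root rot=true cases).
Hence the posterior is 0.136000/0.757600 ≈ 0.180.
The drop from 0.424 to 0.180 is the explaining-away (discounting) effect.

Pr(root rot | wilting) ≈ 0.424; Pr(root rot | wilting, underwatering) ≈ 0.180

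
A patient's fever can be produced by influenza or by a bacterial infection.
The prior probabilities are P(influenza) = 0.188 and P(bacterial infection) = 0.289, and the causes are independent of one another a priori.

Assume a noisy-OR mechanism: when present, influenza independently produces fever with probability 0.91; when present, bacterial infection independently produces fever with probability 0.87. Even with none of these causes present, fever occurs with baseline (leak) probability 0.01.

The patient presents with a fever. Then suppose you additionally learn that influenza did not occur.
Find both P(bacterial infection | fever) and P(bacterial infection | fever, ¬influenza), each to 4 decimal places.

Under noisy-OR, P(fever | causes) = 1 − (1−0.01)·∏(1−qᵢ) over the active causes.
P(fever) = 0.01·0.812·0.711 + 0.8713·0.812·0.289 + 0.9109·0.188·0.711 + 0.988417·0.188·0.289 = 0.005773 + 0.204466 + 0.121758 + 0.053703 = 0.385700
Restricting to configurations with bacterial infection present: 0.204466 + 0.053703 = 0.258169.
Hence the posterior is 0.258169/0.385700 ≈ 0.6694.

With the extra evidence:
For the numerator, keep only bacterial infection=true terms: 0.8713*0.289 = 0.251806
Denominator P(fever | ¬influenza): 0.01*0.711 + 0.8713*0.289 = 0.258916
P(bacterial infection | fever, ¬influenza) = 0.251806/0.258916 ≈ 0.9725
With influenza excluded, bacterial infection must carry more of the explanatory weight for the fever.

P(bacterial infection | fever) ≈ 0.6694; P(bacterial infection | fever, ¬influenza) ≈ 0.9725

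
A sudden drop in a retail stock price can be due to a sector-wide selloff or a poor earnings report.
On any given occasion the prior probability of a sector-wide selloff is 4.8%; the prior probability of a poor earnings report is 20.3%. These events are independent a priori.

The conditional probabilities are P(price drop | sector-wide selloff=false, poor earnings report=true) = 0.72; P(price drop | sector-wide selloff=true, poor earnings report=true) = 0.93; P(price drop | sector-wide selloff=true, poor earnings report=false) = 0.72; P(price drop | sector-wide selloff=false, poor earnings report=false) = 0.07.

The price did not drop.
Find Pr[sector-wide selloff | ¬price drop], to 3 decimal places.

Pr[sector-wide selloff | ¬price drop] ≈ 0.015

For the numerator, keep only sector-wide selloff=true terms: 0.010712 + 0.000682 = 0.011394
The normalizing constant is 0.93·0.952·0.797 + 0.28·0.952·0.203 + 0.28·0.048·0.797 + 0.07·0.048·0.203 = 0.771138
P(sector-wide selloff | ¬price drop) = 0.011394/0.771138 ≈ 0.015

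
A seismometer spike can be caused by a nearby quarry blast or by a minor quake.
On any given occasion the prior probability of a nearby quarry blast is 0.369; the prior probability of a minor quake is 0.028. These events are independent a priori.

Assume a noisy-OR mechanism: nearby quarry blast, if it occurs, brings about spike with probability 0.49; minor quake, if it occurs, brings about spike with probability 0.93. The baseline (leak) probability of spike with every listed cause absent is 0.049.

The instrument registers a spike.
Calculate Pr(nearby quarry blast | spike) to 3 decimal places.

Under noisy-OR, P(spike | causes) = 1 − (1−0.049)·∏(1−qᵢ) over the active causes.
By total probability over the 4 (nearby quarry blast, minor quake) configurations:
  P(spike) = 0.049×0.631×0.972 + 0.93343×0.631×0.028 + 0.51499×0.369×0.972 + 0.966049×0.369×0.028
        = 0.030053 + 0.016492 + 0.184710 + 0.009981 = 0.241236
The terms with nearby quarry blast present sum to 0.194691, so
  P(nearby quarry blast | spike) = 0.194691 / 0.241236 ≈ 0.807

Pr(nearby quarry blast | spike) ≈ 0.807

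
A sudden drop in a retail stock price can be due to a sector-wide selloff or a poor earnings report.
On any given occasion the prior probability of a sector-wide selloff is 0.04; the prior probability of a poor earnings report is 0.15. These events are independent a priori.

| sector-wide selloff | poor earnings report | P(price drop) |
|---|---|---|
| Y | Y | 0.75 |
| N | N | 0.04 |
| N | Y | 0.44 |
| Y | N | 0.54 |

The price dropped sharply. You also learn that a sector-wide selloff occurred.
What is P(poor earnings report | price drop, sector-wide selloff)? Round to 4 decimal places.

Sum P(price drop|·) weighted by the priors over both values of poor earnings report:
  P(price drop | sector-wide selloff) = 0.54*0.85 + 0.75*0.15
        = 0.459000 + 0.112500 = 0.571500
The terms with poor earnings report present sum to 0.112500, so
  P(poor earnings report | price drop, sector-wide selloff) = 0.112500 / 0.571500 ≈ 0.1969

P(poor earnings report | price drop, sector-wide selloff) ≈ 0.1969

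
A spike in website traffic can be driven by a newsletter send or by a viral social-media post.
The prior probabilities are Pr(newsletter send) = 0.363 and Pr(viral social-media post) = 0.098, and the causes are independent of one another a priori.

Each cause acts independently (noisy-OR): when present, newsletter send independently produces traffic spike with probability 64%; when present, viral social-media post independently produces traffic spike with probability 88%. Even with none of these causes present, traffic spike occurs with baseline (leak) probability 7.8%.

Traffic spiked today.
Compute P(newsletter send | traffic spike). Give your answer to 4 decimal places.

Under noisy-OR, P(traffic spike | causes) = 1 − (1−0.078)·∏(1−qᵢ) over the active causes.
P(traffic spike) = 0.078*0.637*0.902 + 0.88936*0.637*0.098 + 0.66808*0.363*0.902 + 0.96017*0.363*0.098 = 0.044817 + 0.055519 + 0.218747 + 0.034157 = 0.353240
The newsletter send-present share is 0.218747 + 0.034157 = 0.252904.
P(newsletter send | traffic spike) = 0.252904 / 0.353240 ≈ 0.7160

P(newsletter send | traffic spike) ≈ 0.7160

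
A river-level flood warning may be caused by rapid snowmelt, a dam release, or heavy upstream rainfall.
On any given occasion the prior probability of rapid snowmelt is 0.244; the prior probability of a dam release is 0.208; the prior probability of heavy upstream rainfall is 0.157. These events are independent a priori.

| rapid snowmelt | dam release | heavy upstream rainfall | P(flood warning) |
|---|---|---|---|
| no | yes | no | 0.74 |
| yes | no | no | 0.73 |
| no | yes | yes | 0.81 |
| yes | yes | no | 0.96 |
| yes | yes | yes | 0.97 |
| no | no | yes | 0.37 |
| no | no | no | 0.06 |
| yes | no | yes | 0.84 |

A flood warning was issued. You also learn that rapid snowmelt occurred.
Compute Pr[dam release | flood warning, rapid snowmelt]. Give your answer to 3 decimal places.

Numerator (weight on configurations with dam release): 0.168330 + 0.031676 = 0.200006
Denominator P(flood warning | rapid snowmelt): 0.73*0.792*0.843 + 0.84*0.792*0.157 + 0.96*0.208*0.843 + 0.97*0.208*0.157 = 0.791844
Posterior = 0.200006 / 0.791844 ≈ 0.253

Pr[dam release | flood warning, rapid snowmelt] ≈ 0.253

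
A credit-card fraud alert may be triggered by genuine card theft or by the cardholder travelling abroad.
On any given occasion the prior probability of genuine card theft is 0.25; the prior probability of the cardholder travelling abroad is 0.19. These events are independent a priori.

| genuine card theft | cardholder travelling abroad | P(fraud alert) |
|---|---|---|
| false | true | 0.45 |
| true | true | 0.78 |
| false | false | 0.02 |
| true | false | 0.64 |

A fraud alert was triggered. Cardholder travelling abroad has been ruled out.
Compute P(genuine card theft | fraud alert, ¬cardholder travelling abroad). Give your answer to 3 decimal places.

P(genuine card theft | fraud alert, ¬cardholder travelling abroad) ≈ 0.914

P(fraud alert | ¬cardholder travelling abroad) = 0.02·0.75 + 0.64·0.25 = 0.015000 + 0.160000 = 0.175000
The genuine card theft-present share is 0.64·0.25 = 0.160000.
Hence the posterior is 0.160000/0.175000 ≈ 0.914.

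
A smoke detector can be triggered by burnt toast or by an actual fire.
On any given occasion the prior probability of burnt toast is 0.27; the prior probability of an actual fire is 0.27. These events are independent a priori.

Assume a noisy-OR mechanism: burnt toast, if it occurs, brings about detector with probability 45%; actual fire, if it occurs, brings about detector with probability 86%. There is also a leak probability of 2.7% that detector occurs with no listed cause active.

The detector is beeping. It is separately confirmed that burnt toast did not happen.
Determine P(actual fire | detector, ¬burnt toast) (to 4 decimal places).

P(actual fire | detector, ¬burnt toast) ≈ 0.9221

Under noisy-OR, P(detector | causes) = 1 − (1−0.027)·∏(1−qᵢ) over the active causes.
Numerator (weight on configurations with actual fire): 0.86378×0.27 = 0.233221
The normalizing constant is 0.027×0.73 + 0.86378×0.27 = 0.252931
Posterior = 0.233221 / 0.252931 ≈ 0.9221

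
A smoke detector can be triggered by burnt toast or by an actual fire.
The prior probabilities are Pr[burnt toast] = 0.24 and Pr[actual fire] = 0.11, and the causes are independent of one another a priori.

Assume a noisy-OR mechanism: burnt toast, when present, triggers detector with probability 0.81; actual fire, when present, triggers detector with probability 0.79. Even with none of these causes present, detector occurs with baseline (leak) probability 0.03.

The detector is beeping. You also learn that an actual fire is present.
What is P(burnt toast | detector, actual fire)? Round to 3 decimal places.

Under noisy-OR, P(detector | causes) = 1 − (1−0.03)·∏(1−qᵢ) over the active causes.
Enumerate both values of burnt toast and weight by the priors:
  P(detector | actual fire) = 0.7963*0.76 + 0.961297*0.24
        = 0.605188 + 0.230711 = 0.835899
Keeping only the burnt toast-present terms gives 0.230711, so
  P(burnt toast | detector, actual fire) = 0.230711 / 0.835899 ≈ 0.276

P(burnt toast | detector, actual fire) ≈ 0.276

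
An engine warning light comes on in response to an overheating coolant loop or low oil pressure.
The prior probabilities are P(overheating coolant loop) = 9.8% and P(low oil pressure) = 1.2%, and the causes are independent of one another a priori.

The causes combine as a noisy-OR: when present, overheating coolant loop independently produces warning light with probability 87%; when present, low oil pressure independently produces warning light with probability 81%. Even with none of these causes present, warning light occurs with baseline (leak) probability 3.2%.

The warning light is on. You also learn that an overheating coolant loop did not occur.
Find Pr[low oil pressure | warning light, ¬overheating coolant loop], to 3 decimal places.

Pr[low oil pressure | warning light, ¬overheating coolant loop] ≈ 0.236

Under noisy-OR, P(warning light | causes) = 1 − (1−0.032)·∏(1−qᵢ) over the active causes.
Enumerate both values of low oil pressure and weight by the priors:
  P(warning light | ¬overheating coolant loop) = 0.032×0.988 + 0.81608×0.012
        = 0.031616 + 0.009793 = 0.041409
Configurations with low oil pressure contribute 0.009793, so
  P(low oil pressure | warning light, ¬overheating coolant loop) = 0.009793 / 0.041409 ≈ 0.236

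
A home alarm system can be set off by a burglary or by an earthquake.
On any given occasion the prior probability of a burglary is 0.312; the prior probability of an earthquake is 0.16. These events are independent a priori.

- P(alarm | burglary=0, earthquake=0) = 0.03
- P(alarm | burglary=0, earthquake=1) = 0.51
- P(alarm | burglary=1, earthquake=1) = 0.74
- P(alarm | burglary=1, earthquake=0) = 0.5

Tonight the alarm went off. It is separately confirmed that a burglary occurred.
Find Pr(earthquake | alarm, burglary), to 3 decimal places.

Pr(earthquake | alarm, burglary) ≈ 0.220

Weight on earthquake=true, given the evidence: 0.74·0.16 = 0.118400
The normalizing constant is 0.5·0.84 + 0.74·0.16 = 0.538400
Posterior = 0.118400 / 0.538400 ≈ 0.220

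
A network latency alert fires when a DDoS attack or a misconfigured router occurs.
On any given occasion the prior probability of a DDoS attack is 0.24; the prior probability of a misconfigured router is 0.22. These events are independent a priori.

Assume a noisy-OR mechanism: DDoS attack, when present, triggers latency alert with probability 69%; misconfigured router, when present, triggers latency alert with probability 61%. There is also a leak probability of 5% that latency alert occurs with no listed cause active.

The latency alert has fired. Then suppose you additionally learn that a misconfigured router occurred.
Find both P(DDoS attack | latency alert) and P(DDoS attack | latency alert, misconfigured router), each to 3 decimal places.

P(DDoS attack | latency alert) ≈ 0.570; P(DDoS attack | latency alert, misconfigured router) ≈ 0.307

Under noisy-OR, P(latency alert | causes) = 1 − (1−0.05)·∏(1−qᵢ) over the active causes.
By total probability over the 4 (DDoS attack, misconfigured router) configurations:
  P(latency alert) = 0.05·0.76·0.78 + 0.6295·0.76·0.22 + 0.7055·0.24·0.78 + 0.885145·0.24·0.22
        = 0.029640 + 0.105252 + 0.132070 + 0.046736 = 0.313698
The terms with DDoS attack present sum to 0.178806, so
  P(DDoS attack | latency alert) = 0.178806 / 0.313698 ≈ 0.570

Now condition on the additional information:
P(latency alert | misconfigured router) = 0.6295*0.76 + 0.885145*0.24 = 0.478420 + 0.212435 = 0.690855
The DDoS attack-present share is 0.885145*0.24 = 0.212435.
So P(DDoS attack | latency alert, misconfigured router) = 0.212435/0.690855 ≈ 0.307.
Conditioning on misconfigured router lowers the posterior on DDoS attack: the classic explaining-away effect in a common-effect structure.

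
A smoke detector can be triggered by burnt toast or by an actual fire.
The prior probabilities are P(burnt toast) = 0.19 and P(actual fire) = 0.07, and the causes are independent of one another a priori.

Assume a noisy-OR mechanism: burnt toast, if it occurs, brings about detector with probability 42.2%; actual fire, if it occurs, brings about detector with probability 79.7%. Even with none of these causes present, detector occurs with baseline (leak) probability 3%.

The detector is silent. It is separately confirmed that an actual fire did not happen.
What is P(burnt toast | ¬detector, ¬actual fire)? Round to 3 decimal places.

P(burnt toast | ¬detector, ¬actual fire) ≈ 0.119

Under noisy-OR, P(detector | causes) = 1 − (1−0.03)·∏(1−qᵢ) over the active causes.
Weight on burnt toast=true, given the evidence: 0.56066×0.19 = 0.106525
Normalizer over all consistent configurations: 0.97×0.81 + 0.56066×0.19 = 0.892225
Posterior = 0.106525 / 0.892225 ≈ 0.119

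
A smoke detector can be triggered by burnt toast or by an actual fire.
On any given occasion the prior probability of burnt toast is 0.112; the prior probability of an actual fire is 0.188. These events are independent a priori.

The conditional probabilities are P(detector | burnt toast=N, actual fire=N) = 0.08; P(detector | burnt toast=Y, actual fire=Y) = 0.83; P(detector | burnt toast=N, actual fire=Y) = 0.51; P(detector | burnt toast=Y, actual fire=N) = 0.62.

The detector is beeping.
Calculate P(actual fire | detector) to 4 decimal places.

P(actual fire | detector) ≈ 0.4736

P(detector) = 0.08·0.888·0.812 + 0.51·0.888·0.188 + 0.62·0.112·0.812 + 0.83·0.112·0.188 = 0.057684 + 0.085141 + 0.056385 + 0.017476 = 0.216686
Restricting to configurations with actual fire present: 0.085141 + 0.017476 = 0.102617.
Hence the posterior is 0.102617/0.216686 ≈ 0.4736.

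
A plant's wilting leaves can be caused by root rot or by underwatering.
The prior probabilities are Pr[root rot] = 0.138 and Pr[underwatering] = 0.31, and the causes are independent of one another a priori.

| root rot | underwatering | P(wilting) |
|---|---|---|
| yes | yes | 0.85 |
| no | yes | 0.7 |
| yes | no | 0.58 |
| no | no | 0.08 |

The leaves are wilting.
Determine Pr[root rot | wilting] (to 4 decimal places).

P(wilting) = 0.08*0.862*0.69 + 0.7*0.862*0.31 + 0.58*0.138*0.69 + 0.85*0.138*0.31 = 0.047582 + 0.187054 + 0.055228 + 0.036363 = 0.326227
Restricting to configurations with root rot present: 0.055228 + 0.036363 = 0.091591.
Hence the posterior is 0.091591/0.326227 ≈ 0.2808.

Pr[root rot | wilting] ≈ 0.2808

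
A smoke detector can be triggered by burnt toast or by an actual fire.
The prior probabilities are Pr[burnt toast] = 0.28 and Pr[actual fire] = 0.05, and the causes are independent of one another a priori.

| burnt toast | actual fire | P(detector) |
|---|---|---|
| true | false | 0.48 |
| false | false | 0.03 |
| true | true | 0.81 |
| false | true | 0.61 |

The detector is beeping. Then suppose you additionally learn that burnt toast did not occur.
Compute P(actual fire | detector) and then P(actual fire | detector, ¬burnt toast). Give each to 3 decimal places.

Numerator (weight on configurations with actual fire): 0.021960 + 0.011340 = 0.033300
Denominator P(detector): 0.03×0.72×0.95 + 0.61×0.72×0.05 + 0.48×0.28×0.95 + 0.81×0.28×0.05 = 0.181500
Posterior = 0.033300 / 0.181500 ≈ 0.183

Now condition on the additional information:
Enumerate both values of actual fire and weight by the priors:
  P(detector | ¬burnt toast) = 0.03×0.95 + 0.61×0.05
        = 0.028500 + 0.030500 = 0.059000
Configurations with actual fire contribute 0.030500, so
  P(actual fire | detector, ¬burnt toast) = 0.030500 / 0.059000 ≈ 0.517
Ruling out burnt toast raises the posterior on actual fire — the flip side of explaining away.

P(actual fire | detector) ≈ 0.183; P(actual fire | detector, ¬burnt toast) ≈ 0.517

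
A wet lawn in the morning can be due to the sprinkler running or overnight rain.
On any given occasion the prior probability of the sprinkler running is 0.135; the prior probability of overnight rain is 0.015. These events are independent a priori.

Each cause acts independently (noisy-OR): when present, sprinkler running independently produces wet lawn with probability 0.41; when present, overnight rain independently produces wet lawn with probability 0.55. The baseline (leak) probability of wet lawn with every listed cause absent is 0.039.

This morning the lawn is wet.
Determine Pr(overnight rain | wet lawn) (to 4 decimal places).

Under noisy-OR, P(wet lawn | causes) = 1 − (1−0.039)·∏(1−qᵢ) over the active causes.
By total probability over the 4 (sprinkler running, overnight rain) configurations:
  P(wet lawn) = 0.039·0.865·0.985 + 0.56755·0.865·0.015 + 0.43301·0.135·0.985 + 0.744854·0.135·0.015
        = 0.033229 + 0.007364 + 0.057580 + 0.001508 = 0.099681
The terms with overnight rain present sum to 0.008872, so
  P(overnight rain | wet lawn) = 0.008872 / 0.099681 ≈ 0.0890

Pr(overnight rain | wet lawn) ≈ 0.0890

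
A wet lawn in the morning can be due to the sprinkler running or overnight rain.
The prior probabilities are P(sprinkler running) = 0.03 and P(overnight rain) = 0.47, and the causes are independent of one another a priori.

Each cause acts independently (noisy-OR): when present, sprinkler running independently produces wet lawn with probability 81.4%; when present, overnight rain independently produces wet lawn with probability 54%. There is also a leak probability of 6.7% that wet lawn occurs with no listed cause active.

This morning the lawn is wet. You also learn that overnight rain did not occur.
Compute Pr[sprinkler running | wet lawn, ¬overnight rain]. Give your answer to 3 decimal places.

Under noisy-OR, P(wet lawn | causes) = 1 − (1−0.067)·∏(1−qᵢ) over the active causes.
Numerator (weight on configurations with sprinkler running): 0.826462·0.03 = 0.024794
Denominator P(wet lawn | ¬overnight rain): 0.067·0.97 + 0.826462·0.03 = 0.089784
P(sprinkler running | wet lawn, ¬overnight rain) = 0.024794/0.089784 ≈ 0.276

Pr[sprinkler running | wet lawn, ¬overnight rain] ≈ 0.276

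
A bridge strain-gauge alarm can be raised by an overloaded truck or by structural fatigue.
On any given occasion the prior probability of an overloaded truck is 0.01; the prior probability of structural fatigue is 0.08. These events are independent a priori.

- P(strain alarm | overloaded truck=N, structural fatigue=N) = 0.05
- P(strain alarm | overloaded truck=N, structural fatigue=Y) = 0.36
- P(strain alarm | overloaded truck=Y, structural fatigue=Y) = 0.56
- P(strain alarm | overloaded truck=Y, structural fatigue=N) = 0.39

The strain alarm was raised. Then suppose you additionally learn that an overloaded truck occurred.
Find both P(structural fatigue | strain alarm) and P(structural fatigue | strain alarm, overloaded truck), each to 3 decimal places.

For the numerator, keep only structural fatigue=true terms: 0.028512 + 0.000448 = 0.028960
Denominator P(strain alarm): 0.05*0.99*0.92 + 0.36*0.99*0.08 + 0.39*0.01*0.92 + 0.56*0.01*0.08 = 0.078088
P(structural fatigue | strain alarm) = 0.028960/0.078088 ≈ 0.371

With the extra evidence:
Sum P(strain alarm|·) weighted by the priors over both values of structural fatigue:
  P(strain alarm | overloaded truck) = 0.39·0.92 + 0.56·0.08
        = 0.358800 + 0.044800 = 0.403600
Configurations with structural fatigue contribute 0.044800, so
  P(structural fatigue | strain alarm, overloaded truck) = 0.044800 / 0.403600 ≈ 0.111

P(structural fatigue | strain alarm) ≈ 0.371; P(structural fatigue | strain alarm, overloaded truck) ≈ 0.111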